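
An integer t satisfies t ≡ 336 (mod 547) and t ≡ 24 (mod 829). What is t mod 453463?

547⁻¹ mod 829: 547·585 ≡ 1 (mod 829), so 547⁻¹ ≡ 585.
t = 336 + 547·((24 − 336)·585 mod 829) = 336 + 547·689 = 377219.

377219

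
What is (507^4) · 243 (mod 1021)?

794

(507)^4 ≡ 852 (mod 1021)
852 · 243 = 207036 ≡ 794 (mod 1021)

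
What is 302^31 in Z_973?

778

31 in binary is 11111, i.e. 31 = 16 + 8 + 4 + 2 + 1.
302^1 ≡ 302 (mod 973)
302^2 ≡ 302^2 = 91204 ≡ 715 (mod 973)
302^4 ≡ 715^2 = 511225 ≡ 400 (mod 973)
302^8 ≡ 400^2 = 160000 ≡ 428 (mod 973)
302^16 ≡ 428^2 = 183184 ≡ 260 (mod 973)
302^31 = 302^16 · 302^8 · 302^4 · 302^2 · 302^1 ≡ 260 · 428 · 400 · 715 · 302 (mod 973).
Accumulate the product:
260 · 428 = 111280 ≡ 358
358 · 400 = 143200 ≡ 169
169 · 715 = 120835 ≡ 183
183 · 302 = 55266 ≡ 778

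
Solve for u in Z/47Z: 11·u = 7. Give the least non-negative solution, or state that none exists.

gcd(11, 47) = 1, so a unique solution mod 47 exists.
11⁻¹ ≡ 30 (mod 47).
u ≡ 30·7 ≡ 22 (mod 47).

22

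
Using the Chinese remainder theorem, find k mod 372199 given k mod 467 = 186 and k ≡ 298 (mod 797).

367715

467⁻¹ mod 797: 467×128 ≡ 1 (mod 797), so 467⁻¹ ≡ 128.
k = 186 + 467×((298 − 186)×128 mod 797) = 186 + 467×787 = 367715.
Check: 367715 mod 467 = 186, 367715 mod 797 = 298. ✓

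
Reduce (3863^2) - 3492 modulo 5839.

(3863)^2 ≡ 4124 (mod 5839)
4124 - 3492 = 632

632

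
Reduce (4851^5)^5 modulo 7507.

(4851)^5 ≡ 5007 (mod 7507)
(5007)^5 ≡ 3004 (mod 7507)

3004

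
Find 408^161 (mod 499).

By square-and-multiply:
408^1 ≡ 408 (mod 499)
408^2 ≡ 408^2 = 166464 ≡ 297 (mod 499)
408^4 ≡ 297^2 = 88209 ≡ 385 (mod 499)
408^8 ≡ 385^2 = 148225 ≡ 22 (mod 499)
408^16 ≡ 22^2 = 484 (mod 499)
408^32 ≡ 484^2 = 234256 ≡ 225 (mod 499)
408^64 ≡ 225^2 = 50625 ≡ 226 (mod 499)
408^128 ≡ 226^2 = 51076 ≡ 178 (mod 499)
408^161 = 408^128 · 408^32 · 408^1 ≡ 178 · 225 · 408 (mod 499).
Accumulate the product:
178 · 225 = 40050 ≡ 130
130 · 408 = 53040 ≡ 146

146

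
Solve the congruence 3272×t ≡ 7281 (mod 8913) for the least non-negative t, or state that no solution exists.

gcd(3272, 8913) = 1, so a unique solution mod 8913 exists.
3272⁻¹ ≡ 2438 (mod 8913).
t ≡ 2438×7281 ≡ 5295 (mod 8913).

5295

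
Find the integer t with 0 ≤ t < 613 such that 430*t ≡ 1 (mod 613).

613 = 1*430 + 183
430 = 2*183 + 64
183 = 2*64 + 55
64 = 1*55 + 9
55 = 6*9 + 1
9 = 9*1 + 0
gcd(430, 613) = 1, so the inverse exists.
Back-substitute for 1:
1 = 1*55 − 6*9
  = −6*64 + 7*55
  = 7*183 − 20*64
  = −20*430 + 47*183
  = 47*613 − 67*430
So 430⁻¹ ≡ −67 ≡ 546 (mod 613).

546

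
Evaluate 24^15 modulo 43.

4

By square-and-multiply:
15 in binary is 1111, i.e. 15 = 8 + 4 + 2 + 1.
24^1 ≡ 24 (mod 43)
24^2 ≡ 24^2 = 576 ≡ 17 (mod 43)
24^4 ≡ 17^2 = 289 ≡ 31 (mod 43)
24^8 ≡ 31^2 = 961 ≡ 15 (mod 43)
24^15 = 24^8 * 24^4 * 24^2 * 24^1 ≡ 15 * 31 * 17 * 24 (mod 43).
Accumulate the product:
15 * 31 = 465 ≡ 35
35 * 17 = 595 ≡ 36
36 * 24 = 864 ≡ 4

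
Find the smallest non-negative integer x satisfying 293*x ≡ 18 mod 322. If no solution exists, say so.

gcd(293, 322) = 1, so a unique solution mod 322 exists.
293⁻¹ ≡ 111 (mod 322).
x ≡ 111*18 ≡ 66 (mod 322).

66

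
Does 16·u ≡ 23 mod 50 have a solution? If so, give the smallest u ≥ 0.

no solution

gcd(16, 50) = 2, and 2 does not divide 23.
So the congruence has no solution.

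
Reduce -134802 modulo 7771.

5076

-134802 = -18*7771 + 5076, so -134802 ≡ 5076 (mod 7771).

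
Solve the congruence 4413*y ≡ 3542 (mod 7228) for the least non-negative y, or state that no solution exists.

1678

gcd(4413, 7228) = 1, so a unique solution mod 7228 exists.
4413⁻¹ ≡ 2637 (mod 7228).
y ≡ 2637*3542 ≡ 1678 (mod 7228).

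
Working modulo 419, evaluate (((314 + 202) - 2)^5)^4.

315

314 + 202 = 516 ≡ 97 (mod 419)
97 - 2 = 95
(95)^5 ≡ 200 (mod 419)
(200)^4 ≡ 315 (mod 419)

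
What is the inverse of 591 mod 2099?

1101

Run the extended Euclidean algorithm:
2099 = 3*591 + 326
591 = 1*326 + 265
326 = 1*265 + 61
265 = 4*61 + 21
61 = 2*21 + 19
21 = 1*19 + 2
19 = 9*2 + 1
2 = 2*1 + 0
gcd(591, 2099) = 1, so the inverse exists.
Bézout: 1 = 281*2099 − 998*591.
So 591⁻¹ ≡ −998 ≡ 1101 (mod 2099).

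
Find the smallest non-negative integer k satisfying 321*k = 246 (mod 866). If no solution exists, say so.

gcd(321, 866) = 1, so a unique solution mod 866 exists.
321⁻¹ ≡ 375 (mod 866).
k ≡ 375*246 ≡ 454 (mod 866).

454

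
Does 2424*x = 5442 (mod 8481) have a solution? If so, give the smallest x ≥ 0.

695

gcd(2424, 8481) = 3, and 3 | 5442, so solutions exist.
Divide through by 3: 808*x ≡ 1814 mod 2827.
808⁻¹ ≡ 1417 (mod 2827).
x ≡ 1417*1814 ≡ 695 (mod 2827).
The smallest non-negative solution is x = 695.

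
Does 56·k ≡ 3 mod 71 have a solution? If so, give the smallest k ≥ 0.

gcd(56, 71) = 1, so a unique solution mod 71 exists.
56⁻¹ ≡ 52 (mod 71).
k ≡ 52·3 ≡ 14 (mod 71).

14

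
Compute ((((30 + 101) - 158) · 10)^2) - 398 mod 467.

117

30 + 101 = 131
131 - 158 = -27 ≡ 440 (mod 467)
440 · 10 = 4400 ≡ 197 (mod 467)
(197)^2 ≡ 48 (mod 467)
48 - 398 = -350 ≡ 117 (mod 467)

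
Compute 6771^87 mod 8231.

6771^1 ≡ 6771 (mod 8231)
6771^2 ≡ 6771^2 = 45846441 ≡ 8002 (mod 8231)
6771^4 ≡ 8002^2 = 64032004 ≡ 3055 (mod 8231)
6771^8 ≡ 3055^2 = 9333025 ≡ 7302 (mod 8231)
6771^16 ≡ 7302^2 = 53319204 ≡ 7017 (mod 8231)
6771^32 ≡ 7017^2 = 49238289 ≡ 447 (mod 8231)
6771^64 ≡ 447^2 = 199809 ≡ 2265 (mod 8231)
6771^87 = 6771^64 × 6771^16 × 6771^4 × 6771^2 × 6771^1 ≡ 2265 × 7017 × 3055 × 8002 × 6771 (mod 8231).
Accumulate the product:
2265 × 7017 = 15893505 ≡ 7675
7675 × 3055 = 23447125 ≡ 5237
5237 × 8002 = 41906474 ≡ 2453
2453 × 6771 = 16609263 ≡ 7336

7336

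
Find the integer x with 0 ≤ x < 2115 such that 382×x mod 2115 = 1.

1888

2115 = 5*382 + 205
382 = 1*205 + 177
205 = 1*177 + 28
177 = 6*28 + 9
28 = 3*9 + 1
9 = 9*1 + 0
gcd(382, 2115) = 1, so the inverse exists.
Bézout: 1 = 41*2115 − 227*382.
So 382⁻¹ ≡ −227 ≡ 1888 (mod 2115).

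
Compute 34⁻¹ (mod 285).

Apply the Euclidean algorithm and back-substitute:
285 = 8*34 + 13
34 = 2*13 + 8
13 = 1*8 + 5
8 = 1*5 + 3
5 = 1*3 + 2
3 = 1*2 + 1
2 = 2*1 + 0
gcd(34, 285) = 1, so the inverse exists.
Bézout: 1 = −13*285 + 109*34.
So 34⁻¹ ≡ 109 (mod 285).

109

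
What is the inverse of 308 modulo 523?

Apply the Euclidean algorithm and back-substitute:
523 = 1*308 + 215
308 = 1*215 + 93
215 = 2*93 + 29
93 = 3*29 + 6
29 = 4*6 + 5
6 = 1*5 + 1
5 = 5*1 + 0
gcd(308, 523) = 1, so the inverse exists.
Back-substitute for 1:
1 = 1*6 − 1*5
  = −1*29 + 5*6
  = 5*93 − 16*29
  = −16*215 + 37*93
  = 37*308 − 53*215
  = −53*523 + 90*308
So 308⁻¹ ≡ 90 (mod 523).

90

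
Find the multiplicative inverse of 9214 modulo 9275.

Run the extended Euclidean algorithm:
9275 = 1*9214 + 61
9214 = 151*61 + 3
61 = 20*3 + 1
3 = 3*1 + 0
gcd(9214, 9275) = 1, so the inverse exists.
Bézout: 1 = 3021*9275 − 3041*9214.
So 9214⁻¹ ≡ −3041 ≡ 6234 (mod 9275).

6234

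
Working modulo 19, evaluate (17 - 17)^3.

17 - 17 = 0
(0)^3 ≡ 0 (mod 19)

0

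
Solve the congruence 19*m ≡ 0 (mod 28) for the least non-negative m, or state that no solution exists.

0

gcd(19, 28) = 1, so a unique solution mod 28 exists.
19⁻¹ ≡ 3 (mod 28).
m ≡ 3*0 ≡ 0 (mod 28).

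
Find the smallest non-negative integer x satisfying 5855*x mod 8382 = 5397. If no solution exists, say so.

2877

gcd(5855, 8382) = 1, so a unique solution mod 8382 exists.
5855⁻¹ ≡ 2501 (mod 8382).
x ≡ 2501*5397 ≡ 2877 (mod 8382).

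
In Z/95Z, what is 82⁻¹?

73

Apply the Euclidean algorithm and back-substitute:
95 = 1·82 + 13
82 = 6·13 + 4
13 = 3·4 + 1
4 = 4·1 + 0
gcd(82, 95) = 1, so the inverse exists.
Back-substitute for 1:
1 = 1·13 − 3·4
  = −3·82 + 19·13
  = 19·95 − 22·82
So 82⁻¹ ≡ −22 ≡ 73 (mod 95).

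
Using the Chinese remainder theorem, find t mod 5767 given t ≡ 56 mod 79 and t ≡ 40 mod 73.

3690

79⁻¹ mod 73: 79×61 ≡ 1 (mod 73), so 79⁻¹ ≡ 61.
t = 56 + 79×((40 − 56)×61 mod 73) = 56 + 79×46 = 3690.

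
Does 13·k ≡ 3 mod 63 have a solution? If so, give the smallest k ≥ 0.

39

gcd(13, 63) = 1, so a unique solution mod 63 exists.
13⁻¹ ≡ 34 (mod 63).
k ≡ 34·3 ≡ 39 (mod 63).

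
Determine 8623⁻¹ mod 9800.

5487

9800 = 1·8623 + 1177
8623 = 7·1177 + 384
1177 = 3·384 + 25
384 = 15·25 + 9
25 = 2·9 + 7
9 = 1·7 + 2
7 = 3·2 + 1
2 = 2·1 + 0
gcd(8623, 9800) = 1, so the inverse exists.
Bézout: 1 = 3795·9800 − 4313·8623.
So 8623⁻¹ ≡ −4313 ≡ 5487 (mod 9800).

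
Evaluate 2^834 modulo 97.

834 in binary is 1101000010, i.e. 834 = 512 + 256 + 64 + 2.
2^1 ≡ 2 (mod 97)
2^2 ≡ 2^2 = 4 (mod 97)
2^4 ≡ 4^2 = 16 (mod 97)
2^8 ≡ 16^2 = 256 ≡ 62 (mod 97)
2^16 ≡ 62^2 = 3844 ≡ 61 (mod 97)
2^32 ≡ 61^2 = 3721 ≡ 35 (mod 97)
2^64 ≡ 35^2 = 1225 ≡ 61 (mod 97)
2^128 ≡ 61^2 = 3721 ≡ 35 (mod 97)
2^256 ≡ 35^2 = 1225 ≡ 61 (mod 97)
2^512 ≡ 61^2 = 3721 ≡ 35 (mod 97)
2^834 = 2^512 · 2^256 · 2^64 · 2^2 ≡ 35 · 61 · 61 · 4 (mod 97).
Accumulate the product:
35 · 61 = 2135 ≡ 1
1 · 61 = 61
61 · 4 = 244 ≡ 50

50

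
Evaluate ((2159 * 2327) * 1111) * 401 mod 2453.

220

2159 * 2327 = 5023993 ≡ 249 (mod 2453)
249 * 1111 = 276639 ≡ 1903 (mod 2453)
1903 * 401 = 763103 ≡ 220 (mod 2453)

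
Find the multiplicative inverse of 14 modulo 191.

41

By the extended Euclidean algorithm:
191 = 13×14 + 9
14 = 1×9 + 5
9 = 1×5 + 4
5 = 1×4 + 1
4 = 4×1 + 0
gcd(14, 191) = 1, so the inverse exists.
Bézout: 1 = −3×191 + 41×14.
So 14⁻¹ ≡ 41 (mod 191).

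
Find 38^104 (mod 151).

104 in binary is 1101000, i.e. 104 = 64 + 32 + 8.
38^1 ≡ 38 (mod 151)
38^2 ≡ 38^2 = 1444 ≡ 85 (mod 151)
38^4 ≡ 85^2 = 7225 ≡ 128 (mod 151)
38^8 ≡ 128^2 = 16384 ≡ 76 (mod 151)
38^16 ≡ 76^2 = 5776 ≡ 38 (mod 151)
38^32 ≡ 38^2 = 1444 ≡ 85 (mod 151)
38^64 ≡ 85^2 = 7225 ≡ 128 (mod 151)
38^104 = 38^64 · 38^32 · 38^8 ≡ 128 · 85 · 76 (mod 151).
Accumulate the product:
128 · 85 = 10880 ≡ 8
8 · 76 = 608 ≡ 4

4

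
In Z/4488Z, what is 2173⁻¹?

3445

4488 = 2·2173 + 142
2173 = 15·142 + 43
142 = 3·43 + 13
43 = 3·13 + 4
13 = 3·4 + 1
4 = 4·1 + 0
gcd(2173, 4488) = 1, so the inverse exists.
Bézout: 1 = 505·4488 − 1043·2173.
So 2173⁻¹ ≡ −1043 ≡ 3445 (mod 4488).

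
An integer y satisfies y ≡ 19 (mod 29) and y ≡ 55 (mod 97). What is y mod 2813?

29⁻¹ mod 97: 29·87 ≡ 1 (mod 97), so 29⁻¹ ≡ 87.
y = 19 + 29·((55 − 19)·87 mod 97) = 19 + 29·28 = 831.

831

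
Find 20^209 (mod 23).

22

20^1 ≡ 20 (mod 23)
20^2 ≡ 20^2 = 400 ≡ 9 (mod 23)
20^4 ≡ 9^2 = 81 ≡ 12 (mod 23)
20^8 ≡ 12^2 = 144 ≡ 6 (mod 23)
20^16 ≡ 6^2 = 36 ≡ 13 (mod 23)
20^32 ≡ 13^2 = 169 ≡ 8 (mod 23)
20^64 ≡ 8^2 = 64 ≡ 18 (mod 23)
20^128 ≡ 18^2 = 324 ≡ 2 (mod 23)
20^209 = 20^128 * 20^64 * 20^16 * 20^1 ≡ 2 * 18 * 13 * 20 (mod 23).
Accumulate the product:
2 * 18 = 36 ≡ 13
13 * 13 = 169 ≡ 8
8 * 20 = 160 ≡ 22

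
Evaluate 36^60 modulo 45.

36

Using repeated squaring:
60 in binary is 111100, i.e. 60 = 32 + 16 + 8 + 4.
36^1 ≡ 36 (mod 45)
36^2 ≡ 36^2 = 1296 ≡ 36 (mod 45)
36^4 ≡ 36^2 = 1296 ≡ 36 (mod 45)
36^8 ≡ 36^2 = 1296 ≡ 36 (mod 45)
36^16 ≡ 36^2 = 1296 ≡ 36 (mod 45)
36^32 ≡ 36^2 = 1296 ≡ 36 (mod 45)
36^60 = 36^32 × 36^16 × 36^8 × 36^4 ≡ 36 × 36 × 36 × 36 (mod 45).
Accumulate the product:
36 × 36 = 1296 ≡ 36
36 × 36 = 1296 ≡ 36
36 × 36 = 1296 ≡ 36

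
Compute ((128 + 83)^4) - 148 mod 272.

77

128 + 83 = 211
(211)^4 ≡ 225 (mod 272)
225 - 148 = 77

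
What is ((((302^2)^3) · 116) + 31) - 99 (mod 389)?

(302)^2 ≡ 178 (mod 389)
(178)^3 ≡ 30 (mod 389)
30 · 116 = 3480 ≡ 368 (mod 389)
368 + 31 = 399 ≡ 10 (mod 389)
10 - 99 = -89 ≡ 300 (mod 389)

300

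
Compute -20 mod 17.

-20 = -2×17 + 14, so -20 ≡ 14 (mod 17).

14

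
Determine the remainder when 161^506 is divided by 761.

522

Compute successive squares:
506 in binary is 111111010, i.e. 506 = 256 + 128 + 64 + 32 + 16 + 8 + 2.
161^1 ≡ 161 (mod 761)
161^2 ≡ 161^2 = 25921 ≡ 47 (mod 761)
161^4 ≡ 47^2 = 2209 ≡ 687 (mod 761)
161^8 ≡ 687^2 = 471969 ≡ 149 (mod 761)
161^16 ≡ 149^2 = 22201 ≡ 132 (mod 761)
161^32 ≡ 132^2 = 17424 ≡ 682 (mod 761)
161^64 ≡ 682^2 = 465124 ≡ 153 (mod 761)
161^128 ≡ 153^2 = 23409 ≡ 579 (mod 761)
161^256 ≡ 579^2 = 335241 ≡ 401 (mod 761)
161^506 = 161^256 * 161^128 * 161^64 * 161^32 * 161^16 * 161^8 * 161^2 ≡ 401 * 579 * 153 * 682 * 132 * 149 * 47 (mod 761).
Accumulate the product:
401 * 579 = 232179 ≡ 74
74 * 153 = 11322 ≡ 668
668 * 682 = 455576 ≡ 498
498 * 132 = 65736 ≡ 290
290 * 149 = 43210 ≡ 594
594 * 47 = 27918 ≡ 522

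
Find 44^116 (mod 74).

16

By square-and-multiply:
44^1 ≡ 44 (mod 74)
44^2 ≡ 44^2 = 1936 ≡ 12 (mod 74)
44^4 ≡ 12^2 = 144 ≡ 70 (mod 74)
44^8 ≡ 70^2 = 4900 ≡ 16 (mod 74)
44^16 ≡ 16^2 = 256 ≡ 34 (mod 74)
44^32 ≡ 34^2 = 1156 ≡ 46 (mod 74)
44^64 ≡ 46^2 = 2116 ≡ 44 (mod 74)
44^116 = 44^64 * 44^32 * 44^16 * 44^4 ≡ 44 * 46 * 34 * 70 (mod 74).
Accumulate the product:
44 * 46 = 2024 ≡ 26
26 * 34 = 884 ≡ 70
70 * 70 = 4900 ≡ 16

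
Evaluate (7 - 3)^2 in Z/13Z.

7 - 3 = 4
(4)^2 ≡ 3 (mod 13)

3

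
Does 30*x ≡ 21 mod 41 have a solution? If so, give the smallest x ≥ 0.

13

gcd(30, 41) = 1, so a unique solution mod 41 exists.
30⁻¹ ≡ 26 (mod 41).
x ≡ 26*21 ≡ 13 (mod 41).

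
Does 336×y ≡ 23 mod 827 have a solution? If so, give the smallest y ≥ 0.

gcd(336, 827) = 1, so a unique solution mod 827 exists.
336⁻¹ ≡ 32 (mod 827).
y ≡ 32×23 ≡ 736 (mod 827).

736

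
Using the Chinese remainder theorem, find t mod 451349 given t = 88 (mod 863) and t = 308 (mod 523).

863⁻¹ mod 523: 863×20 ≡ 1 (mod 523), so 863⁻¹ ≡ 20.
t = 88 + 863×((308 − 88)×20 mod 523) = 88 + 863×216 = 186496.

186496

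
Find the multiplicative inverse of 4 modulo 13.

By the extended Euclidean algorithm:
13 = 3×4 + 1
4 = 4×1 + 0
gcd(4, 13) = 1, so the inverse exists.
Bézout: 1 = 1×13 − 3×4.
So 4⁻¹ ≡ −3 ≡ 10 (mod 13).

10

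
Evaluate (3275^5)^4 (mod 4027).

3452

(3275)^5 ≡ 1269 (mod 4027)
(1269)^4 ≡ 3452 (mod 4027)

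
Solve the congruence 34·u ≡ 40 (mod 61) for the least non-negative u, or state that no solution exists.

55

gcd(34, 61) = 1, so a unique solution mod 61 exists.
34⁻¹ ≡ 9 (mod 61).
u ≡ 9·40 ≡ 55 (mod 61).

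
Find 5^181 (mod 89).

5^1 ≡ 5 (mod 89)
5^2 ≡ 5^2 = 25 (mod 89)
5^4 ≡ 25^2 = 625 ≡ 2 (mod 89)
5^8 ≡ 2^2 = 4 (mod 89)
5^16 ≡ 4^2 = 16 (mod 89)
5^32 ≡ 16^2 = 256 ≡ 78 (mod 89)
5^64 ≡ 78^2 = 6084 ≡ 32 (mod 89)
5^128 ≡ 32^2 = 1024 ≡ 45 (mod 89)
5^181 = 5^128 × 5^32 × 5^16 × 5^4 × 5^1 ≡ 45 × 78 × 16 × 2 × 5 (mod 89).
Accumulate the product:
45 × 78 = 3510 ≡ 39
39 × 16 = 624 ≡ 1
1 × 2 = 2
2 × 5 = 10

10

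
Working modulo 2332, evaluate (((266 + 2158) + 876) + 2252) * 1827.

1636

266 + 2158 = 2424 ≡ 92 (mod 2332)
92 + 876 = 968
968 + 2252 = 3220 ≡ 888 (mod 2332)
888 * 1827 = 1622376 ≡ 1636 (mod 2332)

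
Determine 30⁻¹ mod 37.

21

Apply the Euclidean algorithm and back-substitute:
37 = 1·30 + 7
30 = 4·7 + 2
7 = 3·2 + 1
2 = 2·1 + 0
gcd(30, 37) = 1, so the inverse exists.
Back-substitute for 1:
1 = 1·7 − 3·2
  = −3·30 + 13·7
  = 13·37 − 16·30
So 30⁻¹ ≡ −16 ≡ 21 (mod 37).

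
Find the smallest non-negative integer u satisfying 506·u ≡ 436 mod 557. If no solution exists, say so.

gcd(506, 557) = 1, so a unique solution mod 557 exists.
506⁻¹ ≡ 415 (mod 557).
u ≡ 415·436 ≡ 472 (mod 557).

472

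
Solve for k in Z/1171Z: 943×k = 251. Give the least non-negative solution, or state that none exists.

456

gcd(943, 1171) = 1, so a unique solution mod 1171 exists.
943⁻¹ ≡ 529 (mod 1171).
k ≡ 529×251 ≡ 456 (mod 1171).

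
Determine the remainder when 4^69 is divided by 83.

17

Compute successive squares:
69 in binary is 1000101, i.e. 69 = 64 + 4 + 1.
4^1 ≡ 4 (mod 83)
4^2 ≡ 4^2 = 16 (mod 83)
4^4 ≡ 16^2 = 256 ≡ 7 (mod 83)
4^8 ≡ 7^2 = 49 (mod 83)
4^16 ≡ 49^2 = 2401 ≡ 77 (mod 83)
4^32 ≡ 77^2 = 5929 ≡ 36 (mod 83)
4^64 ≡ 36^2 = 1296 ≡ 51 (mod 83)
4^69 = 4^64 · 4^4 · 4^1 ≡ 51 · 7 · 4 (mod 83).
Accumulate the product:
51 · 7 = 357 ≡ 25
25 · 4 = 100 ≡ 17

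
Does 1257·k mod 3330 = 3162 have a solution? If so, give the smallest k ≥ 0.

gcd(1257, 3330) = 3, and 3 | 3162, so solutions exist.
Divide through by 3: 419·k mod 1110 = 1054.
419⁻¹ ≡ 959 (mod 1110).
k ≡ 959·1054 ≡ 686 (mod 1110).
The smallest non-negative solution is k = 686.

686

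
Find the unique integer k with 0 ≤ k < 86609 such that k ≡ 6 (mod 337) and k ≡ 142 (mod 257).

337⁻¹ mod 257: 337*151 ≡ 1 (mod 257), so 337⁻¹ ≡ 151.
k = 6 + 337*((142 − 6)*151 mod 257) = 6 + 337*233 = 78527.

78527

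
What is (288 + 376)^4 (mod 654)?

288 + 376 = 664 ≡ 10 (mod 654)
(10)^4 ≡ 190 (mod 654)

190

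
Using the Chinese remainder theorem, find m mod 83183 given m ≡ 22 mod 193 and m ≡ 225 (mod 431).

193⁻¹ mod 431: 193·67 ≡ 1 (mod 431), so 193⁻¹ ≡ 67.
m = 22 + 193·((225 − 22)·67 mod 431) = 22 + 193·240 = 46342.

46342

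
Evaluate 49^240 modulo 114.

1

Using repeated squaring:
49^1 ≡ 49 (mod 114)
49^2 ≡ 49^2 = 2401 ≡ 7 (mod 114)
49^4 ≡ 7^2 = 49 (mod 114)
49^8 ≡ 49^2 = 2401 ≡ 7 (mod 114)
49^16 ≡ 7^2 = 49 (mod 114)
49^32 ≡ 49^2 = 2401 ≡ 7 (mod 114)
49^64 ≡ 7^2 = 49 (mod 114)
49^128 ≡ 49^2 = 2401 ≡ 7 (mod 114)
49^240 = 49^128 · 49^64 · 49^32 · 49^16 ≡ 7 · 49 · 7 · 49 (mod 114).
Accumulate the product:
7 · 49 = 343 ≡ 1
1 · 7 = 7
7 · 49 = 343 ≡ 1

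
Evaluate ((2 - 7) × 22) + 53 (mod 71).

14

2 - 7 = -5 ≡ 66 (mod 71)
66 × 22 = 1452 ≡ 32 (mod 71)
32 + 53 = 85 ≡ 14 (mod 71)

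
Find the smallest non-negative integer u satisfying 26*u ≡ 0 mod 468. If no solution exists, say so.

gcd(26, 468) = 26, and 26 | 0, so solutions exist.
Divide through by 26: 1*u mod 18 = 0.
1⁻¹ ≡ 1 (mod 18).
u ≡ 1*0 ≡ 0 (mod 18).
The smallest non-negative solution is u = 0.

0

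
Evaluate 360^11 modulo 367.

261

By square-and-multiply:
11 in binary is 1011, i.e. 11 = 8 + 2 + 1.
360^1 ≡ 360 (mod 367)
360^2 ≡ 360^2 = 129600 ≡ 49 (mod 367)
360^4 ≡ 49^2 = 2401 ≡ 199 (mod 367)
360^8 ≡ 199^2 = 39601 ≡ 332 (mod 367)
360^11 = 360^8 × 360^2 × 360^1 ≡ 332 × 49 × 360 (mod 367).
Accumulate the product:
332 × 49 = 16268 ≡ 120
120 × 360 = 43200 ≡ 261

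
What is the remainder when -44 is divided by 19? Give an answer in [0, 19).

13

-44 = -3*19 + 13, so -44 ≡ 13 (mod 19).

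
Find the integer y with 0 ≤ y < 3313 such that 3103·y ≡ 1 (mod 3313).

1057

Run the extended Euclidean algorithm:
3313 = 1*3103 + 210
3103 = 14*210 + 163
210 = 1*163 + 47
163 = 3*47 + 22
47 = 2*22 + 3
22 = 7*3 + 1
3 = 3*1 + 0
gcd(3103, 3313) = 1, so the inverse exists.
Bézout: 1 = −990*3313 + 1057*3103.
So 3103⁻¹ ≡ 1057 (mod 3313).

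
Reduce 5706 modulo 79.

18

5706 = 72*79 + 18, so 5706 ≡ 18 (mod 79).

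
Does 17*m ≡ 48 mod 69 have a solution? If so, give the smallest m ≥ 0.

15

gcd(17, 69) = 1, so a unique solution mod 69 exists.
17⁻¹ ≡ 65 (mod 69).
m ≡ 65*48 ≡ 15 (mod 69).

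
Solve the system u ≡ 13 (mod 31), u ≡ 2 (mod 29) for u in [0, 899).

31⁻¹ mod 29: 31×15 ≡ 1 (mod 29), so 31⁻¹ ≡ 15.
u = 13 + 31×((2 − 13)×15 mod 29) = 13 + 31×9 = 292.
Check: 292 mod 31 = 13, 292 mod 29 = 2. ✓

292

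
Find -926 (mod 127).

-926 = -8×127 + 90, so -926 ≡ 90 (mod 127).

90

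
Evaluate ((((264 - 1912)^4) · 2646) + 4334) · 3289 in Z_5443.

264 - 1912 = -1648 ≡ 3795 (mod 5443)
(3795)^4 ≡ 1637 (mod 5443)
1637 · 2646 = 4331502 ≡ 4317 (mod 5443)
4317 + 4334 = 8651 ≡ 3208 (mod 5443)
3208 · 3289 = 10551112 ≡ 2578 (mod 5443)

2578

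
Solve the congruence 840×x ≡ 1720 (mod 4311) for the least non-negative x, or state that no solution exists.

gcd(840, 4311) = 3, and 3 does not divide 1720.
So the congruence has no solution.

no solution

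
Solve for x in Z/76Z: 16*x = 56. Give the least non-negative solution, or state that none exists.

13

gcd(16, 76) = 4, and 4 | 56, so solutions exist.
Divide through by 4: 4*x ≡ 14 mod 19.
4⁻¹ ≡ 5 (mod 19).
x ≡ 5*14 ≡ 13 (mod 19).
The smallest non-negative solution is x = 13.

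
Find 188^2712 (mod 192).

64

2712 in binary is 101010011000, i.e. 2712 = 2048 + 512 + 128 + 16 + 8.
188^1 ≡ 188 (mod 192)
188^2 ≡ 188^2 = 35344 ≡ 16 (mod 192)
188^4 ≡ 16^2 = 256 ≡ 64 (mod 192)
188^8 ≡ 64^2 = 4096 ≡ 64 (mod 192)
188^16 ≡ 64^2 = 4096 ≡ 64 (mod 192)
188^32 ≡ 64^2 = 4096 ≡ 64 (mod 192)
188^64 ≡ 64^2 = 4096 ≡ 64 (mod 192)
188^128 ≡ 64^2 = 4096 ≡ 64 (mod 192)
188^256 ≡ 64^2 = 4096 ≡ 64 (mod 192)
188^512 ≡ 64^2 = 4096 ≡ 64 (mod 192)
188^1024 ≡ 64^2 = 4096 ≡ 64 (mod 192)
188^2048 ≡ 64^2 = 4096 ≡ 64 (mod 192)
188^2712 = 188^2048 * 188^512 * 188^128 * 188^16 * 188^8 ≡ 64 * 64 * 64 * 64 * 64 (mod 192).
Accumulate the product:
64 * 64 = 4096 ≡ 64
64 * 64 = 4096 ≡ 64
64 * 64 = 4096 ≡ 64
64 * 64 = 4096 ≡ 64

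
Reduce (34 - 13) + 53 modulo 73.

1

34 - 13 = 21
21 + 53 = 74 ≡ 1 (mod 73)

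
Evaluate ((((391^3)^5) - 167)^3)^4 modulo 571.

(391)^3 ≡ 194 (mod 571)
(194)^5 ≡ 221 (mod 571)
221 - 167 = 54
(54)^3 ≡ 439 (mod 571)
(439)^4 ≡ 215 (mod 571)

215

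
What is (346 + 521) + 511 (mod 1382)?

346 + 521 = 867
867 + 511 = 1378

1378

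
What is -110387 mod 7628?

-110387 = -15×7628 + 4033, so -110387 ≡ 4033 (mod 7628).

4033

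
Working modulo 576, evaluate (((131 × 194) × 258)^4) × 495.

131 × 194 = 25414 ≡ 70 (mod 576)
70 × 258 = 18060 ≡ 204 (mod 576)
(204)^4 ≡ 0 (mod 576)
0 × 495 = 0

0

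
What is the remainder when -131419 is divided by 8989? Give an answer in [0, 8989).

3416

-131419 = -15*8989 + 3416, so -131419 ≡ 3416 (mod 8989).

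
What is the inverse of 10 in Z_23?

23 = 2·10 + 3
10 = 3·3 + 1
3 = 3·1 + 0
gcd(10, 23) = 1, so the inverse exists.
Back-substitute for 1:
1 = 1·10 − 3·3
  = −3·23 + 7·10
So 10⁻¹ ≡ 7 (mod 23).

7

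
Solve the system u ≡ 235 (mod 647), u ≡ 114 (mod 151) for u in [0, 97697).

59759

647⁻¹ mod 151: 647*144 ≡ 1 (mod 151), so 647⁻¹ ≡ 144.
u = 235 + 647*((114 − 235)*144 mod 151) = 235 + 647*92 = 59759.
Check: 59759 mod 647 = 235, 59759 mod 151 = 114. ✓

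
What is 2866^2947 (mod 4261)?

Compute successive squares:
2947 in binary is 101110000011, i.e. 2947 = 2048 + 512 + 256 + 128 + 2 + 1.
2866^1 ≡ 2866 (mod 4261)
2866^2 ≡ 2866^2 = 8213956 ≡ 3009 (mod 4261)
2866^4 ≡ 3009^2 = 9054081 ≡ 3717 (mod 4261)
2866^8 ≡ 3717^2 = 13816089 ≡ 1927 (mod 4261)
2866^16 ≡ 1927^2 = 3713329 ≡ 1998 (mod 4261)
2866^32 ≡ 1998^2 = 3992004 ≡ 3708 (mod 4261)
2866^64 ≡ 3708^2 = 13749264 ≡ 3278 (mod 4261)
2866^128 ≡ 3278^2 = 10745284 ≡ 3303 (mod 4261)
2866^256 ≡ 3303^2 = 10909809 ≡ 1649 (mod 4261)
2866^512 ≡ 1649^2 = 2719201 ≡ 683 (mod 4261)
2866^1024 ≡ 683^2 = 466489 ≡ 2040 (mod 4261)
2866^2048 ≡ 2040^2 = 4161600 ≡ 2864 (mod 4261)
2866^2947 = 2866^2048 * 2866^512 * 2866^256 * 2866^128 * 2866^2 * 2866^1 ≡ 2864 * 683 * 1649 * 3303 * 3009 * 2866 (mod 4261).
Accumulate the product:
2864 * 683 = 1956112 ≡ 313
313 * 1649 = 516137 ≡ 556
556 * 3303 = 1836468 ≡ 4238
4238 * 3009 = 12752142 ≡ 3230
3230 * 2866 = 9257180 ≡ 2288

2288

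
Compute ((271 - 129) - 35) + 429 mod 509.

271 - 129 = 142
142 - 35 = 107
107 + 429 = 536 ≡ 27 (mod 509)

27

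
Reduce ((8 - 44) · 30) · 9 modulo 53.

32

8 - 44 = -36 ≡ 17 (mod 53)
17 · 30 = 510 ≡ 33 (mod 53)
33 · 9 = 297 ≡ 32 (mod 53)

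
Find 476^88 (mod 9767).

2031

By square-and-multiply:
88 in binary is 1011000, i.e. 88 = 64 + 16 + 8.
476^1 ≡ 476 (mod 9767)
476^2 ≡ 476^2 = 226576 ≡ 1935 (mod 9767)
476^4 ≡ 1935^2 = 3744225 ≡ 3464 (mod 9767)
476^8 ≡ 3464^2 = 11999296 ≡ 5420 (mod 9767)
476^16 ≡ 5420^2 = 29376400 ≡ 7031 (mod 9767)
476^32 ≡ 7031^2 = 49434961 ≡ 4174 (mod 9767)
476^64 ≡ 4174^2 = 17422276 ≡ 7715 (mod 9767)
476^88 = 476^64 · 476^16 · 476^8 ≡ 7715 · 7031 · 5420 (mod 9767).
Accumulate the product:
7715 · 7031 = 54244165 ≡ 8014
8014 · 5420 = 43435880 ≡ 2031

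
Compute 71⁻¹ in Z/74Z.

49

74 = 1·71 + 3
71 = 23·3 + 2
3 = 1·2 + 1
2 = 2·1 + 0
gcd(71, 74) = 1, so the inverse exists.
Back-substitute for 1:
1 = 1·3 − 1·2
  = −1·71 + 24·3
  = 24·74 − 25·71
So 71⁻¹ ≡ −25 ≡ 49 (mod 74).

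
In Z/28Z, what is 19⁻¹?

3

Run the extended Euclidean algorithm:
28 = 1·19 + 9
19 = 2·9 + 1
9 = 9·1 + 0
gcd(19, 28) = 1, so the inverse exists.
Bézout: 1 = −2·28 + 3·19.
So 19⁻¹ ≡ 3 (mod 28).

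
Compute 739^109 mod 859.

341

By square-and-multiply:
109 in binary is 1101101, i.e. 109 = 64 + 32 + 8 + 4 + 1.
739^1 ≡ 739 (mod 859)
739^2 ≡ 739^2 = 546121 ≡ 656 (mod 859)
739^4 ≡ 656^2 = 430336 ≡ 836 (mod 859)
739^8 ≡ 836^2 = 698896 ≡ 529 (mod 859)
739^16 ≡ 529^2 = 279841 ≡ 666 (mod 859)
739^32 ≡ 666^2 = 443556 ≡ 312 (mod 859)
739^64 ≡ 312^2 = 97344 ≡ 277 (mod 859)
739^109 = 739^64 × 739^32 × 739^8 × 739^4 × 739^1 ≡ 277 × 312 × 529 × 836 × 739 (mod 859).
Accumulate the product:
277 × 312 = 86424 ≡ 524
524 × 529 = 277196 ≡ 598
598 × 836 = 499928 ≡ 849
849 × 739 = 627411 ≡ 341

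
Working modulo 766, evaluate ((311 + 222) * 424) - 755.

311 + 222 = 533
533 * 424 = 225992 ≡ 22 (mod 766)
22 - 755 = -733 ≡ 33 (mod 766)

33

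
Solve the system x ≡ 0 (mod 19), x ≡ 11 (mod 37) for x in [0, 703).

418

19⁻¹ mod 37: 19*2 ≡ 1 (mod 37), so 19⁻¹ ≡ 2.
x = 0 + 19*((11 − 0)*2 mod 37) = 0 + 19*22 = 418.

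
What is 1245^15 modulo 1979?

1368

1245^1 ≡ 1245 (mod 1979)
1245^2 ≡ 1245^2 = 1550025 ≡ 468 (mod 1979)
1245^4 ≡ 468^2 = 219024 ≡ 1334 (mod 1979)
1245^8 ≡ 1334^2 = 1779556 ≡ 435 (mod 1979)
1245^15 = 1245^8 × 1245^4 × 1245^2 × 1245^1 ≡ 435 × 1334 × 468 × 1245 (mod 1979).
Accumulate the product:
435 × 1334 = 580290 ≡ 443
443 × 468 = 207324 ≡ 1508
1508 × 1245 = 1877460 ≡ 1368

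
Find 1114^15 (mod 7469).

6854

Using repeated squaring:
1114^1 ≡ 1114 (mod 7469)
1114^2 ≡ 1114^2 = 1240996 ≡ 1142 (mod 7469)
1114^4 ≡ 1142^2 = 1304164 ≡ 4558 (mod 7469)
1114^8 ≡ 4558^2 = 20775364 ≡ 4075 (mod 7469)
1114^15 = 1114^8 * 1114^4 * 1114^2 * 1114^1 ≡ 4075 * 4558 * 1142 * 1114 (mod 7469).
Accumulate the product:
4075 * 4558 = 18573850 ≡ 5916
5916 * 1142 = 6756072 ≡ 4096
4096 * 1114 = 4562944 ≡ 6854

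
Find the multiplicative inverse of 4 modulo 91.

23

91 = 22×4 + 3
4 = 1×3 + 1
3 = 3×1 + 0
gcd(4, 91) = 1, so the inverse exists.
Back-substitute for 1:
1 = 1×4 − 1×3
  = −1×91 + 23×4
So 4⁻¹ ≡ 23 (mod 91).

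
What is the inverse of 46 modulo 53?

By the extended Euclidean algorithm:
53 = 1×46 + 7
46 = 6×7 + 4
7 = 1×4 + 3
4 = 1×3 + 1
3 = 3×1 + 0
gcd(46, 53) = 1, so the inverse exists.
Back-substitute for 1:
1 = 1×4 − 1×3
  = −1×7 + 2×4
  = 2×46 − 13×7
  = −13×53 + 15×46
So 46⁻¹ ≡ 15 (mod 53).

15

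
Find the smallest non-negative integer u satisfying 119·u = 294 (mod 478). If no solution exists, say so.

368

gcd(119, 478) = 1, so a unique solution mod 478 exists.
119⁻¹ ≡ 237 (mod 478).
u ≡ 237·294 ≡ 368 (mod 478).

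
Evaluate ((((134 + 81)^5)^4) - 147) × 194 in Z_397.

134 + 81 = 215
(215)^5 ≡ 159 (mod 397)
(159)^4 ≡ 249 (mod 397)
249 - 147 = 102
102 × 194 = 19788 ≡ 335 (mod 397)

335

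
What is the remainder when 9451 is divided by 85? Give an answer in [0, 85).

16

9451 = 111·85 + 16, so 9451 ≡ 16 (mod 85).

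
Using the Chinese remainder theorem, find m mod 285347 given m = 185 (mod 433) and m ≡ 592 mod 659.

197633

433⁻¹ mod 659: 433·312 ≡ 1 (mod 659), so 433⁻¹ ≡ 312.
m = 185 + 433·((592 − 185)·312 mod 659) = 185 + 433·456 = 197633.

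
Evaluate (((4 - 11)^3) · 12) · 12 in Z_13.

8

4 - 11 = -7 ≡ 6 (mod 13)
(6)^3 ≡ 8 (mod 13)
8 · 12 = 96 ≡ 5 (mod 13)
5 · 12 = 60 ≡ 8 (mod 13)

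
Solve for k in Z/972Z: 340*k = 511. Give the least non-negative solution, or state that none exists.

gcd(340, 972) = 4, and 4 does not divide 511.
So the congruence has no solution.

no solution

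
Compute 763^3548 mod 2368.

3548 in binary is 110111011100, i.e. 3548 = 2048 + 1024 + 256 + 128 + 64 + 16 + 8 + 4.
763^1 ≡ 763 (mod 2368)
763^2 ≡ 763^2 = 582169 ≡ 2009 (mod 2368)
763^4 ≡ 2009^2 = 4036081 ≡ 1009 (mod 2368)
763^8 ≡ 1009^2 = 1018081 ≡ 2209 (mod 2368)
763^16 ≡ 2209^2 = 4879681 ≡ 1601 (mod 2368)
763^32 ≡ 1601^2 = 2563201 ≡ 1025 (mod 2368)
763^64 ≡ 1025^2 = 1050625 ≡ 1601 (mod 2368)
763^128 ≡ 1601^2 = 2563201 ≡ 1025 (mod 2368)
763^256 ≡ 1025^2 = 1050625 ≡ 1601 (mod 2368)
763^512 ≡ 1601^2 = 2563201 ≡ 1025 (mod 2368)
763^1024 ≡ 1025^2 = 1050625 ≡ 1601 (mod 2368)
763^2048 ≡ 1601^2 = 2563201 ≡ 1025 (mod 2368)
763^3548 = 763^2048 · 763^1024 · 763^256 · 763^128 · 763^64 · 763^16 · 763^8 · 763^4 ≡ 1025 · 1601 · 1601 · 1025 · 1601 · 1601 · 2209 · 1009 (mod 2368).
Accumulate the product:
1025 · 1601 = 1641025 ≡ 1
1 · 1601 = 1601
1601 · 1025 = 1641025 ≡ 1
1 · 1601 = 1601
1601 · 1601 = 2563201 ≡ 1025
1025 · 2209 = 2264225 ≡ 417
417 · 1009 = 420753 ≡ 1617

1617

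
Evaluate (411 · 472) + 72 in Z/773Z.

41

411 · 472 = 193992 ≡ 742 (mod 773)
742 + 72 = 814 ≡ 41 (mod 773)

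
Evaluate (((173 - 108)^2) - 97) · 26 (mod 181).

176

173 - 108 = 65
(65)^2 ≡ 62 (mod 181)
62 - 97 = -35 ≡ 146 (mod 181)
146 · 26 = 3796 ≡ 176 (mod 181)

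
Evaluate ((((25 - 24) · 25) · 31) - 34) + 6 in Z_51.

25 - 24 = 1
1 · 25 = 25
25 · 31 = 775 ≡ 10 (mod 51)
10 - 34 = -24 ≡ 27 (mod 51)
27 + 6 = 33

33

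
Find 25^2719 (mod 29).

23

By square-and-multiply:
2719 in binary is 101010011111, i.e. 2719 = 2048 + 512 + 128 + 16 + 8 + 4 + 2 + 1.
25^1 ≡ 25 (mod 29)
25^2 ≡ 25^2 = 625 ≡ 16 (mod 29)
25^4 ≡ 16^2 = 256 ≡ 24 (mod 29)
25^8 ≡ 24^2 = 576 ≡ 25 (mod 29)
25^16 ≡ 25^2 = 625 ≡ 16 (mod 29)
25^32 ≡ 16^2 = 256 ≡ 24 (mod 29)
25^64 ≡ 24^2 = 576 ≡ 25 (mod 29)
25^128 ≡ 25^2 = 625 ≡ 16 (mod 29)
25^256 ≡ 16^2 = 256 ≡ 24 (mod 29)
25^512 ≡ 24^2 = 576 ≡ 25 (mod 29)
25^1024 ≡ 25^2 = 625 ≡ 16 (mod 29)
25^2048 ≡ 16^2 = 256 ≡ 24 (mod 29)
25^2719 = 25^2048 · 25^512 · 25^128 · 25^16 · 25^8 · 25^4 · 25^2 · 25^1 ≡ 24 · 25 · 16 · 16 · 25 · 24 · 16 · 25 (mod 29).
Accumulate the product:
24 · 25 = 600 ≡ 20
20 · 16 = 320 ≡ 1
1 · 16 = 16
16 · 25 = 400 ≡ 23
23 · 24 = 552 ≡ 1
1 · 16 = 16
16 · 25 = 400 ≡ 23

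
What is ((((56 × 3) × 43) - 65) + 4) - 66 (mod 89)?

56 × 3 = 168 ≡ 79 (mod 89)
79 × 43 = 3397 ≡ 15 (mod 89)
15 - 65 = -50 ≡ 39 (mod 89)
39 + 4 = 43
43 - 66 = -23 ≡ 66 (mod 89)

66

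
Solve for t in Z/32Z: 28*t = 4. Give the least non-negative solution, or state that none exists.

gcd(28, 32) = 4, and 4 | 4, so solutions exist.
Divide through by 4: 7*t = 1 (mod 8).
7⁻¹ ≡ 7 (mod 8).
t ≡ 7*1 ≡ 7 (mod 8).
The smallest non-negative solution is t = 7.

7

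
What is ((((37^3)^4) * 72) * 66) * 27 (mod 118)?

8

(37)^3 ≡ 31 (mod 118)
(31)^4 ≡ 53 (mod 118)
53 * 72 = 3816 ≡ 40 (mod 118)
40 * 66 = 2640 ≡ 44 (mod 118)
44 * 27 = 1188 ≡ 8 (mod 118)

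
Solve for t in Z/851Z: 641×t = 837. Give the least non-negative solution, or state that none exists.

227

gcd(641, 851) = 1, so a unique solution mod 851 exists.
641⁻¹ ≡ 774 (mod 851).
t ≡ 774×837 ≡ 227 (mod 851).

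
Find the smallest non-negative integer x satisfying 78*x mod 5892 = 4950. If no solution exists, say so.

139

gcd(78, 5892) = 6, and 6 | 4950, so solutions exist.
Divide through by 6: 13*x = 825 (mod 982).
13⁻¹ ≡ 831 (mod 982).
x ≡ 831*825 ≡ 139 (mod 982).
The smallest non-negative solution is x = 139.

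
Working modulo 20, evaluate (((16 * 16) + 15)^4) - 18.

16 * 16 = 256 ≡ 16 (mod 20)
16 + 15 = 31 ≡ 11 (mod 20)
(11)^4 ≡ 1 (mod 20)
1 - 18 = -17 ≡ 3 (mod 20)

3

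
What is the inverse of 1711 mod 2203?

300

2203 = 1·1711 + 492
1711 = 3·492 + 235
492 = 2·235 + 22
235 = 10·22 + 15
22 = 1·15 + 7
15 = 2·7 + 1
7 = 7·1 + 0
gcd(1711, 2203) = 1, so the inverse exists.
Back-substitute for 1:
1 = 1·15 − 2·7
  = −2·22 + 3·15
  = 3·235 − 32·22
  = −32·492 + 67·235
  = 67·1711 − 233·492
  = −233·2203 + 300·1711
So 1711⁻¹ ≡ 300 (mod 2203).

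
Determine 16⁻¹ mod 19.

By the extended Euclidean algorithm:
19 = 1·16 + 3
16 = 5·3 + 1
3 = 3·1 + 0
gcd(16, 19) = 1, so the inverse exists.
Back-substitute for 1:
1 = 1·16 − 5·3
  = −5·19 + 6·16
So 16⁻¹ ≡ 6 (mod 19).

6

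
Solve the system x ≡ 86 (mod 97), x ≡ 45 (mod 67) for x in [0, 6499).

4936

97⁻¹ mod 67: 97*38 ≡ 1 (mod 67), so 97⁻¹ ≡ 38.
x = 86 + 97*((45 − 86)*38 mod 67) = 86 + 97*50 = 4936.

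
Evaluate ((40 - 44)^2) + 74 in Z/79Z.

40 - 44 = -4 ≡ 75 (mod 79)
(75)^2 ≡ 16 (mod 79)
16 + 74 = 90 ≡ 11 (mod 79)

11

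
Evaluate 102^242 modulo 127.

Compute successive squares:
242 in binary is 11110010, i.e. 242 = 128 + 64 + 32 + 16 + 2.
102^1 ≡ 102 (mod 127)
102^2 ≡ 102^2 = 10404 ≡ 117 (mod 127)
102^4 ≡ 117^2 = 13689 ≡ 100 (mod 127)
102^8 ≡ 100^2 = 10000 ≡ 94 (mod 127)
102^16 ≡ 94^2 = 8836 ≡ 73 (mod 127)
102^32 ≡ 73^2 = 5329 ≡ 122 (mod 127)
102^64 ≡ 122^2 = 14884 ≡ 25 (mod 127)
102^128 ≡ 25^2 = 625 ≡ 117 (mod 127)
102^242 = 102^128 * 102^64 * 102^32 * 102^16 * 102^2 ≡ 117 * 25 * 122 * 73 * 117 (mod 127).
Accumulate the product:
117 * 25 = 2925 ≡ 4
4 * 122 = 488 ≡ 107
107 * 73 = 7811 ≡ 64
64 * 117 = 7488 ≡ 122

122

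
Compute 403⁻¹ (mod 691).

By the extended Euclidean algorithm:
691 = 1·403 + 288
403 = 1·288 + 115
288 = 2·115 + 58
115 = 1·58 + 57
58 = 1·57 + 1
57 = 57·1 + 0
gcd(403, 691) = 1, so the inverse exists.
Back-substitute for 1:
1 = 1·58 − 1·57
  = −1·115 + 2·58
  = 2·288 − 5·115
  = −5·403 + 7·288
  = 7·691 − 12·403
So 403⁻¹ ≡ −12 ≡ 679 (mod 691).

679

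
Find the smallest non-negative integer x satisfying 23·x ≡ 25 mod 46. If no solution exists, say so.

no solution

gcd(23, 46) = 23, and 23 does not divide 25.
So the congruence has no solution.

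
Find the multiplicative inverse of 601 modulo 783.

598

Run the extended Euclidean algorithm:
783 = 1*601 + 182
601 = 3*182 + 55
182 = 3*55 + 17
55 = 3*17 + 4
17 = 4*4 + 1
4 = 4*1 + 0
gcd(601, 783) = 1, so the inverse exists.
Back-substitute for 1:
1 = 1*17 − 4*4
  = −4*55 + 13*17
  = 13*182 − 43*55
  = −43*601 + 142*182
  = 142*783 − 185*601
So 601⁻¹ ≡ −185 ≡ 598 (mod 783).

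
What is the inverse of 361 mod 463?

59

463 = 1·361 + 102
361 = 3·102 + 55
102 = 1·55 + 47
55 = 1·47 + 8
47 = 5·8 + 7
8 = 1·7 + 1
7 = 7·1 + 0
gcd(361, 463) = 1, so the inverse exists.
Back-substitute for 1:
1 = 1·8 − 1·7
  = −1·47 + 6·8
  = 6·55 − 7·47
  = −7·102 + 13·55
  = 13·361 − 46·102
  = −46·463 + 59·361
So 361⁻¹ ≡ 59 (mod 463).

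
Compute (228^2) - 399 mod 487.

(228)^2 ≡ 362 (mod 487)
362 - 399 = -37 ≡ 450 (mod 487)

450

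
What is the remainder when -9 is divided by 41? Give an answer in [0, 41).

32

-9 = -1×41 + 32, so -9 ≡ 32 (mod 41).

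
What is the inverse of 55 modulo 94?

53

By the extended Euclidean algorithm:
94 = 1·55 + 39
55 = 1·39 + 16
39 = 2·16 + 7
16 = 2·7 + 2
7 = 3·2 + 1
2 = 2·1 + 0
gcd(55, 94) = 1, so the inverse exists.
Bézout: 1 = 24·94 − 41·55.
So 55⁻¹ ≡ −41 ≡ 53 (mod 94).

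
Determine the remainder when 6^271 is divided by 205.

Compute successive squares:
271 in binary is 100001111, i.e. 271 = 256 + 8 + 4 + 2 + 1.
6^1 ≡ 6 (mod 205)
6^2 ≡ 6^2 = 36 (mod 205)
6^4 ≡ 36^2 = 1296 ≡ 66 (mod 205)
6^8 ≡ 66^2 = 4356 ≡ 51 (mod 205)
6^16 ≡ 51^2 = 2601 ≡ 141 (mod 205)
6^32 ≡ 141^2 = 19881 ≡ 201 (mod 205)
6^64 ≡ 201^2 = 40401 ≡ 16 (mod 205)
6^128 ≡ 16^2 = 256 ≡ 51 (mod 205)
6^256 ≡ 51^2 = 2601 ≡ 141 (mod 205)
6^271 = 6^256 × 6^8 × 6^4 × 6^2 × 6^1 ≡ 141 × 51 × 66 × 36 × 6 (mod 205).
Accumulate the product:
141 × 51 = 7191 ≡ 16
16 × 66 = 1056 ≡ 31
31 × 36 = 1116 ≡ 91
91 × 6 = 546 ≡ 136

136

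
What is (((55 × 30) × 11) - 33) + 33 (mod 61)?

55 × 30 = 1650 ≡ 3 (mod 61)
3 × 11 = 33
33 - 33 = 0
0 + 33 = 33

33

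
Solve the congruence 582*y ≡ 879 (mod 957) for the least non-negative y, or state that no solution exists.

gcd(582, 957) = 3, and 3 | 879, so solutions exist.
Divide through by 3: 194*y = 293 (mod 319).
194⁻¹ ≡ 74 (mod 319).
y ≡ 74*293 ≡ 309 (mod 319).
The smallest non-negative solution is y = 309.

309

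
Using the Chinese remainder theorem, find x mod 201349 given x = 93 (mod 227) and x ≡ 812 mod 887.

227⁻¹ mod 887: 227·676 ≡ 1 (mod 887), so 227⁻¹ ≡ 676.
x = 93 + 227·((812 − 93)·676 mod 887) = 93 + 227·855 = 194178.
Check: 194178 mod 227 = 93, 194178 mod 887 = 812. ✓

194178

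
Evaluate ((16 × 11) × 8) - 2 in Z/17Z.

16 × 11 = 176 ≡ 6 (mod 17)
6 × 8 = 48 ≡ 14 (mod 17)
14 - 2 = 12

12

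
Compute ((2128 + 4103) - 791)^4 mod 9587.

2128 + 4103 = 6231
6231 - 791 = 5440
(5440)^4 ≡ 886 (mod 9587)

886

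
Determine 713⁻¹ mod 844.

393

Run the extended Euclidean algorithm:
844 = 1×713 + 131
713 = 5×131 + 58
131 = 2×58 + 15
58 = 3×15 + 13
15 = 1×13 + 2
13 = 6×2 + 1
2 = 2×1 + 0
gcd(713, 844) = 1, so the inverse exists.
Back-substitute for 1:
1 = 1×13 − 6×2
  = −6×15 + 7×13
  = 7×58 − 27×15
  = −27×131 + 61×58
  = 61×713 − 332×131
  = −332×844 + 393×713
So 713⁻¹ ≡ 393 (mod 844).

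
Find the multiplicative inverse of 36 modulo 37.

36

Apply the Euclidean algorithm and back-substitute:
37 = 1·36 + 1
36 = 36·1 + 0
gcd(36, 37) = 1, so the inverse exists.
Bézout: 1 = 1·37 − 1·36.
So 36⁻¹ ≡ −1 ≡ 36 (mod 37).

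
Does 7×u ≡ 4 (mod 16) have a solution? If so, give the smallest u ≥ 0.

12

gcd(7, 16) = 1, so a unique solution mod 16 exists.
7⁻¹ ≡ 7 (mod 16).
u ≡ 7×4 ≡ 12 (mod 16).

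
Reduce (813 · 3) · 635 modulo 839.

810

813 · 3 = 2439 ≡ 761 (mod 839)
761 · 635 = 483235 ≡ 810 (mod 839)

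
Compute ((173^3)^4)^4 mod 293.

56

(173)^3 ≡ 114 (mod 293)
(114)^4 ≡ 268 (mod 293)
(268)^4 ≡ 56 (mod 293)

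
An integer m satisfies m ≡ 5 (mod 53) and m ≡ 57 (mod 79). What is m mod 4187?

4086

53⁻¹ mod 79: 53·3 ≡ 1 (mod 79), so 53⁻¹ ≡ 3.
m = 5 + 53·((57 − 5)·3 mod 79) = 5 + 53·77 = 4086.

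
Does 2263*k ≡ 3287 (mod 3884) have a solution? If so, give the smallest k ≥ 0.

3501

gcd(2263, 3884) = 1, so a unique solution mod 3884 exists.
2263⁻¹ ≡ 2063 (mod 3884).
k ≡ 2063*3287 ≡ 3501 (mod 3884).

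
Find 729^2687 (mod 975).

534

Using repeated squaring:
2687 in binary is 101001111111, i.e. 2687 = 2048 + 512 + 64 + 32 + 16 + 8 + 4 + 2 + 1.
729^1 ≡ 729 (mod 975)
729^2 ≡ 729^2 = 531441 ≡ 66 (mod 975)
729^4 ≡ 66^2 = 4356 ≡ 456 (mod 975)
729^8 ≡ 456^2 = 207936 ≡ 261 (mod 975)
729^16 ≡ 261^2 = 68121 ≡ 846 (mod 975)
729^32 ≡ 846^2 = 715716 ≡ 66 (mod 975)
729^64 ≡ 66^2 = 4356 ≡ 456 (mod 975)
729^128 ≡ 456^2 = 207936 ≡ 261 (mod 975)
729^256 ≡ 261^2 = 68121 ≡ 846 (mod 975)
729^512 ≡ 846^2 = 715716 ≡ 66 (mod 975)
729^1024 ≡ 66^2 = 4356 ≡ 456 (mod 975)
729^2048 ≡ 456^2 = 207936 ≡ 261 (mod 975)
729^2687 = 729^2048 · 729^512 · 729^64 · 729^32 · 729^16 · 729^8 · 729^4 · 729^2 · 729^1 ≡ 261 · 66 · 456 · 66 · 846 · 261 · 456 · 66 · 729 (mod 975).
Accumulate the product:
261 · 66 = 17226 ≡ 651
651 · 456 = 296856 ≡ 456
456 · 66 = 30096 ≡ 846
846 · 846 = 715716 ≡ 66
66 · 261 = 17226 ≡ 651
651 · 456 = 296856 ≡ 456
456 · 66 = 30096 ≡ 846
846 · 729 = 616734 ≡ 534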